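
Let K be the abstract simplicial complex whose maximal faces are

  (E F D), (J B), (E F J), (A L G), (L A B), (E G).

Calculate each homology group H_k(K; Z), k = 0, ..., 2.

H_0 ≅ Z,  H_1 ≅ Z,  H_2 = 0.

Fix the vertex order A < B < D < E < F < G < J < L and write every simplex with vertices in increasing order. Then dim K = 2 and the simplices of K are:

  0-simplices (8): A, B, D, E, F, G, J, L
  1-simplices (12): AB, AG, AL, BJ, BL, DE, DF, EF, EG, EJ, FJ, GL
  2-simplices (4): ABL, AGL, DEF, EFJ

so the chain groups are C_0 ≅ Z^8, C_1 ≅ Z^12, C_2 ≅ Z^4.

∂_1: C_1 → C_0 sends each edge [p,q] (with p < q) to q − p. For instance
  ∂DF = F − D.
As a 8×12 matrix over Z this has rank 7, with invariant factors (1,1,1,1,1,1,1).

∂_2: C_2 → C_1 acts by ∂[p,q,r] = [q,r] − [p,r] + [p,q]. For instance
  ∂EFJ = FJ − EJ + EF,
  ∂ABL = BL − AL + AB.
As a 12×4 matrix over Z this has rank 4, with invariant factors (1,1,1,1).

Now H_k = ker ∂_k / im ∂_{k+1}, so:

  H_0: rank C_0 − rank ∂_1 = 8 − 7 = 1, and the invariant factors of ∂_1 are all 1, so H_0 = Z.
  H_1: rank ker ∂_1 − rank ∂_2 = (12 − 7) − 4 = 1, and the invariant factors of ∂_2 are all 1, so H_1 = Z.
  H_2: rank ker ∂_2 − rank ∂_3 = (4 − 4) − 0 = 0, and there is no ∂_3, so H_2 = 0.

As a check, the Euler characteristic is 8 − 12 + 4 = 0, which agrees with 1 − 1 + 0 = 0.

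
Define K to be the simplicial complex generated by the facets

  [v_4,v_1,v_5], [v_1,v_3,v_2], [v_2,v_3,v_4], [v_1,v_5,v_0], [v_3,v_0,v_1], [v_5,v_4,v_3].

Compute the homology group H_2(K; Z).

Fix the vertex order v_0 < v_1 < v_2 < v_3 < v_4 < v_5 and write every simplex with vertices in increasing order. Then dim K = 2 and the simplices of K are:

  0-simplices (6): [v_0], [v_1], [v_2], [v_3], [v_4], [v_5]
  1-simplices (12): [v_0,v_1], [v_0,v_3], [v_0,v_5], [v_1,v_2], [v_1,v_3], [v_1,v_4], [v_1,v_5], [v_2,v_3], [v_2,v_4], [v_3,v_4], [v_3,v_5], [v_4,v_5]
  2-simplices (6): [v_0,v_1,v_3], [v_0,v_1,v_5], [v_1,v_2,v_3], [v_1,v_4,v_5], [v_2,v_3,v_4], [v_3,v_4,v_5]

so the chain groups are C_0 ≅ Z^6, C_1 ≅ Z^12, C_2 ≅ Z^6.

∂_1: C_1 → C_0 maps an edge to its endpoints' difference, ∂[p,q] = q − p. For instance
  ∂[v_4,v_5] = [v_5] − [v_4].
As a 6×12 matrix over Z this has rank 5, with invariant factors (1,1,1,1,1).

The boundary map ∂_2: C_2 → C_1 maps a triangle to the signed sum of its edges. For instance
  ∂[v_0,v_1,v_5] = [v_1,v_5] − [v_0,v_5] + [v_0,v_1],
  ∂[v_1,v_2,v_3] = [v_2,v_3] − [v_1,v_3] + [v_1,v_2].
The resulting 12×6 matrix has rank 6, and its Smith normal form has invariant factors (1,1,1,1,1,1).

Now H_k = ker ∂_k / im ∂_{k+1}, so:

  H_2: rank ker ∂_2 − rank ∂_3 = (6 − 6) − 0 = 0, and there is no ∂_3, so H_2 ≅ 0.

(K is a triangulation of the cylinder S^1 x I.)

H_2 = 0.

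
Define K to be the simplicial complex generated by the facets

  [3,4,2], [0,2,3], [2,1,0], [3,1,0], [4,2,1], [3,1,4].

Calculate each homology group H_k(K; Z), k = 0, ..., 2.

Take the total order 0 < 1 < 2 < 3 < 4 on the vertex set. Then K (dimension 2) consists of the simplices:

  0-simplices (5): [0], [1], [2], [3], [4]
  1-simplices (9): [0,1], [0,2], [0,3], [1,2], [1,3], [1,4], [2,3], [2,4], [3,4]
  2-simplices (6): [0,1,2], [0,1,3], [0,2,3], [1,2,4], [1,3,4], [2,3,4]

Hence C_0 ≅ Z^5, C_1 ≅ Z^9, C_2 ≅ Z^6.

The boundary map ∂_1: C_1 → C_0 maps an edge to its endpoints' difference, ∂[p,q] = q − p.
This gives a 5×9 integer matrix of rank 4; reducing to Smith normal form yields diagonal entries (1,1,1,1).

∂_2: C_2 → C_1 maps a triangle to the signed sum of its edges. For instance
  ∂[1,2,4] = [2,4] − [1,4] + [1,2],
  ∂[0,1,2] = [1,2] − [0,2] + [0,1].
This gives a 9×6 integer matrix of rank 5; reducing to Smith normal form yields diagonal entries (1,1,1,1,1).

From H_k ≅ ker(∂_k) / im(∂_{k+1}) we obtain:

  H_0: rank C_0 − rank ∂_1 = 5 − 4 = 1, and the invariant factors of ∂_1 are all 1, so H_0 ≅ Z.
  H_1: rank ker ∂_1 − rank ∂_2 = (9 − 4) − 5 = 0, and the invariant factors of ∂_2 are all 1, so H_1 ≅ 0.
  H_2: rank ker ∂_2 − rank ∂_3 = (6 − 5) − 0 = 1, and there is no ∂_3, so H_2 ≅ Z.

As a check, the Euler characteristic is 5 − 9 + 6 = 2, which agrees with 1 − 0 + 1 = 2.

H_0 = Z,  H_1 = 0,  H_2 = Z.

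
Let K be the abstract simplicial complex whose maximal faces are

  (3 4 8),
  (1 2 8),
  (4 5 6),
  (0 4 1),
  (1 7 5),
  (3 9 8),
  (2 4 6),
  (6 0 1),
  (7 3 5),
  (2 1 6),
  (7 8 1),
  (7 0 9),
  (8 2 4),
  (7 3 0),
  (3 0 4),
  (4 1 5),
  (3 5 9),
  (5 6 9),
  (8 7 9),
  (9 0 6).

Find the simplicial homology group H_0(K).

We work with the vertex ordering 0 < 1 < 2 < 3 < 4 < 5 < 6 < 7 < 8 < 9. The simplices of K, each written with vertices in increasing order, are:

  0-simplices (10): [0], [1], [2], [3], [4], [5], [6], [7], [8], [9]
  1-simplices (30): (30 of them)
  2-simplices (20): (20 of them)

Hence C_0 ≅ Z^10, C_1 ≅ Z^30, C_2 ≅ Z^20.

The boundary map ∂_1: C_1 → C_0 is given by ∂[p,q] = [q] − [p]. For instance
  ∂[1,7] = [7] − [1].
The resulting 10×30 matrix has rank 9, and its Smith normal form has invariant factors (1,1,1,1,1,1,1,1,1).

The boundary map ∂_2: C_2 → C_1 sends each 2-simplex [p,q,r] to [q,r] − [p,r] + [p,q]. For instance
  ∂[0,1,6] = [1,6] − [0,6] + [0,1],
  ∂[5,6,9] = [6,9] − [5,9] + [5,6].
This gives a 30×20 integer matrix of rank 20; reducing to Smith normal form yields diagonal entries (1,1,1,1,1,1,1,1,1,1,1,1,1,1,1,1,1,1,1,2).

Reading off H_k = ker ∂_k / im ∂_{k+1}:

  H_0: rank C_0 − rank ∂_1 = 10 − 9 = 1, and the invariant factors of ∂_1 are all 1, so H_0 ≅ Z.

(K is a triangulation of the Klein bottle.)

H_0 ≅ Z.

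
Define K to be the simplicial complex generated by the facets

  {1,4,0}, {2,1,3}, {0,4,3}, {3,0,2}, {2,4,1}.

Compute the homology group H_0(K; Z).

Order the vertices as 0 < 1 < 2 < 3 < 4. Listing each simplex with vertices in this order, K has dimension 2 with simplices:

  0-simplices (5): [0], [1], [2], [3], [4]
  1-simplices (10): [0,1], [0,2], [0,3], [0,4], [1,2], [1,3], [1,4], [2,3], [2,4], [3,4]
  2-simplices (5): [0,1,4], [0,2,3], [0,3,4], [1,2,3], [1,2,4]

so the chain groups are C_0 ≅ Z^5, C_1 ≅ Z^10, C_2 ≅ Z^5.

The boundary map ∂_1: C_1 → C_0 maps an edge to its endpoints' difference, ∂[p,q] = q − p. For instance
  ∂[0,1] = [1] − [0].
As a 5×10 matrix over Z this has rank 4, with invariant factors (1,1,1,1).

Boundary ∂_2: C_2 → C_1 maps a triangle to the signed sum of its edges. For instance
  ∂[0,1,4] = [1,4] − [0,4] + [0,1],
  ∂[1,2,4] = [2,4] − [1,4] + [1,2].
As a 10×5 matrix over Z this has rank 5, with invariant factors (1,1,1,1,1).

Now H_k = ker ∂_k / im ∂_{k+1}, so:

  H_0: rank C_0 − rank ∂_1 = 5 − 4 = 1, and the invariant factors of ∂_1 are all 1, so H_0 ≅ Z.

H_0 ≅ Z.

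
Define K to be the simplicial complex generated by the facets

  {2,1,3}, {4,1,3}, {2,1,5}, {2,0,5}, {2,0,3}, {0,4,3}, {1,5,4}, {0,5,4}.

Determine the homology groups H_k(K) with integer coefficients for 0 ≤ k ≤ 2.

Order the vertices as 0 < 1 < 2 < 3 < 4 < 5. Listing each simplex with vertices in this order, K has dimension 2 with simplices:

  0-simplices (6): [0], [1], [2], [3], [4], [5]
  1-simplices (12): [0,2], [0,3], [0,4], [0,5], [1,2], [1,3], [1,4], [1,5], [2,3], [2,5], [3,4], [4,5]
  2-simplices (8): [0,2,3], [0,2,5], [0,3,4], [0,4,5], [1,2,3], [1,2,5], [1,3,4], [1,4,5]

giving chain groups C_0 ≅ Z^6, C_1 ≅ Z^12, C_2 ≅ Z^8.

The boundary map ∂_1: C_1 → C_0 sends each edge [p,q] (with p < q) to q − p. For instance
  ∂[0,5] = [5] − [0].
The resulting 6×12 matrix has rank 5, and its Smith normal form has invariant factors (1,1,1,1,1).

Boundary ∂_2: C_2 → C_1 sends each 2-simplex [p,q,r] to [q,r] − [p,r] + [p,q]. For instance
  ∂[1,4,5] = [4,5] − [1,5] + [1,4],
  ∂[0,3,4] = [3,4] − [0,4] + [0,3].
The resulting 12×8 matrix has rank 7, and its Smith normal form has invariant factors (1,1,1,1,1,1,1).

Now H_k = ker ∂_k / im ∂_{k+1}, so:

  H_0: rank C_0 − rank ∂_1 = 6 − 5 = 1, and the invariant factors of ∂_1 are all 1, so H_0 ≅ Z.
  H_1: rank ker ∂_1 − rank ∂_2 = (12 − 5) − 7 = 0, and the invariant factors of ∂_2 are all 1, so H_1 ≅ 0.
  H_2: rank ker ∂_2 − rank ∂_3 = (8 − 7) − 0 = 1, and there is no ∂_3, so H_2 ≅ Z.

As a check, the Euler characteristic is 6 − 12 + 8 = 2, which agrees with 1 − 0 + 1 = 2.

H_0 ≅ Z,  H_1 = 0,  H_2 ≅ Z.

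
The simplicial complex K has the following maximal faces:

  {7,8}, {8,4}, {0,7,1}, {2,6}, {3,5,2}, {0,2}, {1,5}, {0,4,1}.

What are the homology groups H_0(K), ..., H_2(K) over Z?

We work with the vertex ordering 0 < 1 < 2 < 3 < 4 < 5 < 6 < 7 < 8. The simplices of K, each written with vertices in increasing order, are:

  0-simplices (9): [0], [1], [2], [3], [4], [5], [6], [7], [8]
  1-simplices (13): [0,1], [0,2], [0,4], [0,7], [1,4], [1,5], [1,7], [2,3], [2,5], [2,6], [3,5], [4,8], [7,8]
  2-simplices (3): [0,1,4], [0,1,7], [2,3,5]

Hence C_0 ≅ Z^9, C_1 ≅ Z^13, C_2 ≅ Z^3.

∂_1: C_1 → C_0 maps an edge to its endpoints' difference, ∂[p,q] = q − p. For instance
  ∂[0,4] = [4] − [0].
This gives a 9×13 integer matrix of rank 8; reducing to Smith normal form yields diagonal entries (1,1,1,1,1,1,1,1).

Boundary ∂_2: C_2 → C_1 acts by ∂[p,q,r] = [q,r] − [p,r] + [p,q]. For instance
  ∂[0,1,7] = [1,7] − [0,7] + [0,1],
  ∂[0,1,4] = [1,4] − [0,4] + [0,1].
The resulting 13×3 matrix has rank 3, and its Smith normal form has invariant factors (1,1,1).

Reading off H_k = ker ∂_k / im ∂_{k+1}:

  H_0: rank C_0 − rank ∂_1 = 9 − 8 = 1, and the invariant factors of ∂_1 are all 1, so H_0 ≅ Z.
  H_1: rank ker ∂_1 − rank ∂_2 = (13 − 8) − 3 = 2, and the invariant factors of ∂_2 are all 1, so H_1 ≅ Z^2.
  H_2: rank ker ∂_2 − rank ∂_3 = (3 − 3) − 0 = 0, and there is no ∂_3, so H_2 ≅ 0.

As a check, the Euler characteristic is 9 − 13 + 3 = -1, which agrees with 1 − 2 + 0 = -1.

H_0 = Z,  H_1 = Z^2,  H_2 = 0.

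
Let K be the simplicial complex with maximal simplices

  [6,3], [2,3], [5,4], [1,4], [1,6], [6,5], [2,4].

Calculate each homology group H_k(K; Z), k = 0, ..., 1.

Fix the vertex order 1 < 2 < 3 < 4 < 5 < 6 and write every simplex with vertices in increasing order. Then dim K = 1 and the simplices of K are:

  0-simplices (6): [1], [2], [3], [4], [5], [6]
  1-simplices (7): [1,4], [1,6], [2,3], [2,4], [3,6], [4,5], [5,6]

Hence C_0 ≅ Z^6, C_1 ≅ Z^7.

The boundary map ∂_1: C_1 → C_0 sends each edge [p,q] (with p < q) to q − p.
This gives a 6×7 integer matrix of rank 5; reducing to Smith normal form yields diagonal entries (1,1,1,1,1).

From H_k ≅ ker(∂_k) / im(∂_{k+1}) we obtain:

  H_0: rank C_0 − rank ∂_1 = 6 − 5 = 1, and the invariant factors of ∂_1 are all 1, so H_0 ≅ Z.
  H_1: rank ker ∂_1 − rank ∂_2 = (7 − 5) − 0 = 2, and there is no ∂_2, so H_1 ≅ Z^2.

As a check, the Euler characteristic is 6 − 7 = -1, which agrees with 1 − 2 = -1.

H_0 = Z,  H_1 = Z^2.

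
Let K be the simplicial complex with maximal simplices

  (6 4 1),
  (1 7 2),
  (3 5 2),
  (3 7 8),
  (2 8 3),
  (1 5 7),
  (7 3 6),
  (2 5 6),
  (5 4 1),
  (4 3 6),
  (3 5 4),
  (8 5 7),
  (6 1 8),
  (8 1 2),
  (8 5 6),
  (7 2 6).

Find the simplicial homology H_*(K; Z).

H_0 = Z,  H_1 = Z^2,  H_2 = Z.

Order the vertices as 1 < 2 < 3 < 4 < 5 < 6 < 7 < 8. Listing each simplex with vertices in this order, K has dimension 2 with simplices:

  0-simplices (8): [1], [2], [3], [4], [5], [6], [7], [8]
  1-simplices (24): (24 of them)
  2-simplices (16): [1,2,7], [1,2,8], [1,4,5], [1,4,6], [1,5,7], [1,6,8], [2,3,5], [2,3,8], [2,5,6], [2,6,7], [3,4,5], [3,4,6], [3,6,7], [3,7,8], [5,6,8], [5,7,8]

giving chain groups C_0 ≅ Z^8, C_1 ≅ Z^24, C_2 ≅ Z^16.

The boundary map ∂_1: C_1 → C_0 maps an edge to its endpoints' difference, ∂[p,q] = q − p. For instance
  ∂[3,6] = [6] − [3].
The 8×24 boundary matrix has rank 7 and Smith normal form diag(1,1,1,1,1,1,1).

The boundary map ∂_2: C_2 → C_1 maps a triangle to the signed sum of its edges. For instance
  ∂[1,4,5] = [4,5] − [1,5] + [1,4],
  ∂[2,5,6] = [5,6] − [2,6] + [2,5].
As a 24×16 matrix over Z this has rank 15, with invariant factors (1,1,1,1,1,1,1,1,1,1,1,1,1,1,1).

From H_k ≅ ker(∂_k) / im(∂_{k+1}) we obtain:

  H_0: rank C_0 − rank ∂_1 = 8 − 7 = 1, and the invariant factors of ∂_1 are all 1, so H_0 ≅ Z.
  H_1: rank ker ∂_1 − rank ∂_2 = (24 − 7) − 15 = 2, and the invariant factors of ∂_2 are all 1, so H_1 ≅ Z^2.
  H_2: rank ker ∂_2 − rank ∂_3 = (16 − 15) − 0 = 1, and there is no ∂_3, so H_2 ≅ Z.

As a check, the Euler characteristic is 8 − 24 + 16 = 0, which agrees with 1 − 2 + 1 = 0.
(K is a triangulation of the torus T^2.)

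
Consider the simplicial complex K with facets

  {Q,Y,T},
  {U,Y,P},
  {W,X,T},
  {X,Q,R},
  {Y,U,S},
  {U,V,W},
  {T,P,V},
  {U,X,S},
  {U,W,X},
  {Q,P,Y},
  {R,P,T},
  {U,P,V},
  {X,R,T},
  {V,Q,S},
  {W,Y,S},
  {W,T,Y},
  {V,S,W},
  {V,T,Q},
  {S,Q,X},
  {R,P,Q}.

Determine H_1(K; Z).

H_1 ≅ Z ⊕ Z/2Z.

Order the vertices as P < Q < R < S < T < U < V < W < X < Y. Listing each simplex with vertices in this order, K has dimension 2 with simplices:

  0-simplices (10): P, Q, R, S, T, U, V, W, X, Y
  1-simplices (30): PQ, PR, PT, PU, PV, PY, QR, QS, QT, QV, QX, QY, RT, RX, SU, SV, SW, SX, SY, TV, TW, TX, TY, UV, UW, UX, UY, VW, WX, WY
  2-simplices (20): PQR, PQY, PRT, PTV, PUV, PUY, QRX, QSV, QSX, QTV, QTY, RTX, SUX, SUY, SVW, SWY, TWX, TWY, UVW, UWX

Hence C_0 ≅ Z^10, C_1 ≅ Z^30, C_2 ≅ Z^20.

The boundary map ∂_1: C_1 → C_0 sends each edge [p,q] (with p < q) to q − p.
As a 10×30 matrix over Z this has rank 9, with invariant factors (1,1,1,1,1,1,1,1,1).

∂_2: C_2 → C_1 acts by ∂[p,q,r] = [q,r] − [p,r] + [p,q]. For instance
  ∂SUX = UX − SX + SU,
  ∂PUV = UV − PV + PU.
The resulting 30×20 matrix has rank 20, and its Smith normal form has invariant factors (1,1,1,1,1,1,1,1,1,1,1,1,1,1,1,1,1,1,1,2).

From H_k ≅ ker(∂_k) / im(∂_{k+1}) we obtain:

  H_1: rank ker ∂_1 − rank ∂_2 = (30 − 9) − 20 = 1, and ∂_2 has invariant factor 2 > 1, so H_1 = Z ⊕ Z/2Z.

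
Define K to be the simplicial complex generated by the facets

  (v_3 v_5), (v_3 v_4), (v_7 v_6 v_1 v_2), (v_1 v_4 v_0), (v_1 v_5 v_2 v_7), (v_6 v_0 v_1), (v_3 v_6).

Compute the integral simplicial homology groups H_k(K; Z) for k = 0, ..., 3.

H_0 = Z,  H_1 = Z^2,  H_2 = 0,  H_3 = 0.

We work with the vertex ordering v_0 < v_1 < v_2 < v_3 < v_4 < v_5 < v_6 < v_7. The simplices of K, each written with vertices in increasing order, are:

  0-simplices (8): [v_0], [v_1], [v_2], [v_3], [v_4], [v_5], [v_6], [v_7]
  1-simplices (16): (16 of them)
  2-simplices (9): [v_0,v_1,v_4], [v_0,v_1,v_6], [v_1,v_2,v_5], [v_1,v_2,v_6], [v_1,v_2,v_7], [v_1,v_5,v_7], [v_1,v_6,v_7], [v_2,v_5,v_7], [v_2,v_6,v_7]
  3-simplices (2): [v_1,v_2,v_5,v_7], [v_1,v_2,v_6,v_7]

so the chain groups are C_0 ≅ Z^8, C_1 ≅ Z^16, C_2 ≅ Z^9, C_3 ≅ Z^2.

Boundary ∂_1: C_1 → C_0 sends each edge [p,q] (with p < q) to q − p. For instance
  ∂[v_1,v_5] = [v_5] − [v_1].
This gives a 8×16 integer matrix of rank 7; reducing to Smith normal form yields diagonal entries (1,1,1,1,1,1,1).

∂_2: C_2 → C_1 sends each 2-simplex [p,q,r] to [q,r] − [p,r] + [p,q]. For instance
  ∂[v_2,v_6,v_7] = [v_6,v_7] − [v_2,v_7] + [v_2,v_6],
  ∂[v_1,v_2,v_5] = [v_2,v_5] − [v_1,v_5] + [v_1,v_2].
As a 16×9 matrix over Z this has rank 7, with invariant factors (1,1,1,1,1,1,1).

Boundary ∂_3: C_3 → C_2 sends each 3-simplex σ to the alternating sum Σ_i (−1)^i (σ with its i-th vertex removed). For instance
  ∂[v_1,v_2,v_5,v_7] = [v_2,v_5,v_7] − [v_1,v_5,v_7] + [v_1,v_2,v_7] − [v_1,v_2,v_5],
  ∂[v_1,v_2,v_6,v_7] = [v_2,v_6,v_7] − [v_1,v_6,v_7] + [v_1,v_2,v_7] − [v_1,v_2,v_6].
As a 9×2 matrix over Z this has rank 2, with invariant factors (1,1).

From H_k ≅ ker(∂_k) / im(∂_{k+1}) we obtain:

  H_0: rank C_0 − rank ∂_1 = 8 − 7 = 1, and the invariant factors of ∂_1 are all 1, so H_0 ≅ Z.
  H_1: rank ker ∂_1 − rank ∂_2 = (16 − 7) − 7 = 2, and the invariant factors of ∂_2 are all 1, so H_1 ≅ Z^2.
  H_2: rank ker ∂_2 − rank ∂_3 = (9 − 7) − 2 = 0, and the invariant factors of ∂_3 are all 1, so H_2 ≅ 0.
  H_3: rank ker ∂_3 − rank ∂_4 = (2 − 2) − 0 = 0, and there is no ∂_4, so H_3 ≅ 0.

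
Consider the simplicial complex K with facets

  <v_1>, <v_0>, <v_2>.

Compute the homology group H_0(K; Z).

H_0 = Z^3.

Take the total order v_0 < v_1 < v_2 on the vertex set. Then K (dimension 0) consists of the simplices:

  0-simplices (3): [v_0], [v_1], [v_2]

Hence C_0 ≅ Z^3.

Now H_k = ker ∂_k / im ∂_{k+1}, so:

  H_0: rank C_0 − rank ∂_1 = 3 − 0 = 3, and there is no ∂_1, so H_0 ≅ Z^3.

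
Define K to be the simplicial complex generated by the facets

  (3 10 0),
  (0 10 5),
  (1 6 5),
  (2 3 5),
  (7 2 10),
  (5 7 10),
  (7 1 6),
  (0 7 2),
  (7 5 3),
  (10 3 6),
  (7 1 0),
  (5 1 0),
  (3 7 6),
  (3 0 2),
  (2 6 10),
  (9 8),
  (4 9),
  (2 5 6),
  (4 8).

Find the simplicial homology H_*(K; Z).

Take the total order 0 < 1 < 2 < 3 < 4 < 5 < 6 < 7 < 8 < 9 < 10 on the vertex set. Then K (dimension 2) consists of the simplices:

  0-simplices (11): [0], [1], [2], [3], [4], [5], [6], [7], [8], [9], [10]
  1-simplices (27): (27 of them)
  2-simplices (16): [0,1,5], [0,1,7], [0,2,3], [0,2,7], [0,3,10], [0,5,10], [1,5,6], [1,6,7], [2,3,5], [2,5,6], [2,6,10], [2,7,10], [3,5,7], [3,6,7], [3,6,10], [5,7,10]

so the chain groups are C_0 ≅ Z^11, C_1 ≅ Z^27, C_2 ≅ Z^16.

The boundary map ∂_1: C_1 → C_0 sends each edge [p,q] (with p < q) to q − p.
This gives a 11×27 integer matrix of rank 9; reducing to Smith normal form yields diagonal entries (1,1,1,1,1,1,1,1,1).

∂_2: C_2 → C_1 maps a triangle to the signed sum of its edges. For instance
  ∂[1,6,7] = [6,7] − [1,7] + [1,6],
  ∂[2,3,5] = [3,5] − [2,5] + [2,3].
The 27×16 boundary matrix has rank 15 and Smith normal form diag(1,1,1,1,1,1,1,1,1,1,1,1,1,1,1).

Now H_k = ker ∂_k / im ∂_{k+1}, so:

  H_0: rank C_0 − rank ∂_1 = 11 − 9 = 2, and the invariant factors of ∂_1 are all 1, so H_0 ≅ Z^2.
  H_1: rank ker ∂_1 − rank ∂_2 = (27 − 9) − 15 = 3, and the invariant factors of ∂_2 are all 1, so H_1 ≅ Z^3.
  H_2: rank ker ∂_2 − rank ∂_3 = (16 − 15) − 0 = 1, and there is no ∂_3, so H_2 ≅ Z.

As a check, the Euler characteristic is 11 − 27 + 16 = 0, which agrees with 2 − 3 + 1 = 0.

H_0 = Z^2,  H_1 = Z^3,  H_2 = Z.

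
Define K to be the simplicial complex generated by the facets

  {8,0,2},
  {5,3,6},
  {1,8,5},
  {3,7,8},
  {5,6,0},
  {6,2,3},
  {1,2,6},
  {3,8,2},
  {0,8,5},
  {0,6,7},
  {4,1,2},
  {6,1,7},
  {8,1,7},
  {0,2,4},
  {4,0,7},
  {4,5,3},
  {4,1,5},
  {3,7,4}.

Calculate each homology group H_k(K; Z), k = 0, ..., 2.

H_0 ≅ Z,  H_1 ≅ Z^2,  H_2 ≅ Z.

Order the vertices as 0 < 1 < 2 < 3 < 4 < 5 < 6 < 7 < 8. Listing each simplex with vertices in this order, K has dimension 2 with simplices:

  0-simplices (9): [0], [1], [2], [3], [4], [5], [6], [7], [8]
  1-simplices (27): (27 of them)
  2-simplices (18): [0,2,4], [0,2,8], [0,4,7], [0,5,6], [0,5,8], [0,6,7], [1,2,4], [1,2,6], [1,4,5], [1,5,8], [1,6,7], [1,7,8], [2,3,6], [2,3,8], [3,4,5], [3,4,7], [3,5,6], [3,7,8]

Hence C_0 ≅ Z^9, C_1 ≅ Z^27, C_2 ≅ Z^18.

Boundary ∂_1: C_1 → C_0 maps an edge to its endpoints' difference, ∂[p,q] = q − p.
The 9×27 boundary matrix has rank 8 and Smith normal form diag(1,1,1,1,1,1,1,1).

∂_2: C_2 → C_1 sends each 2-simplex [p,q,r] to [q,r] − [p,r] + [p,q]. For instance
  ∂[0,2,8] = [2,8] − [0,8] + [0,2],
  ∂[0,5,6] = [5,6] − [0,6] + [0,5].
The 27×18 boundary matrix has rank 17 and Smith normal form diag(1,1,1,1,1,1,1,1,1,1,1,1,1,1,1,1,1).

From H_k ≅ ker(∂_k) / im(∂_{k+1}) we obtain:

  H_0: rank C_0 − rank ∂_1 = 9 − 8 = 1, and the invariant factors of ∂_1 are all 1, so H_0 = Z.
  H_1: rank ker ∂_1 − rank ∂_2 = (27 − 8) − 17 = 2, and the invariant factors of ∂_2 are all 1, so H_1 = Z^2.
  H_2: rank ker ∂_2 − rank ∂_3 = (18 − 17) − 0 = 1, and there is no ∂_3, so H_2 = Z.

As a check, the Euler characteristic is 9 − 27 + 18 = 0, which agrees with 1 − 2 + 1 = 0.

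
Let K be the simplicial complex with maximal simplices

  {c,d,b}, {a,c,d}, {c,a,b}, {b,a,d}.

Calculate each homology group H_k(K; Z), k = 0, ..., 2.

Fix the vertex order a < b < c < d and write every simplex with vertices in increasing order. Then dim K = 2 and the simplices of K are:

  0-simplices (4): a, b, c, d
  1-simplices (6): ab, ac, ad, bc, bd, cd
  2-simplices (4): abc, abd, acd, bcd

Hence C_0 ≅ Z^4, C_1 ≅ Z^6, C_2 ≅ Z^4.

Boundary ∂_1: C_1 → C_0 is given by ∂[p,q] = [q] − [p].
The 4×6 boundary matrix has rank 3 and Smith normal form diag(1,1,1).

∂_2: C_2 → C_1 maps a triangle to the signed sum of its edges. For instance
  ∂abd = bd − ad + ab,
  ∂acd = cd − ad + ac.
The resulting 6×4 matrix has rank 3, and its Smith normal form has invariant factors (1,1,1).

Computing H_k = (kernel of ∂_k) / (image of ∂_{k+1}):

  H_0: rank C_0 − rank ∂_1 = 4 − 3 = 1, and the invariant factors of ∂_1 are all 1, so H_0 ≅ Z.
  H_1: rank ker ∂_1 − rank ∂_2 = (6 − 3) − 3 = 0, and the invariant factors of ∂_2 are all 1, so H_1 ≅ 0.
  H_2: rank ker ∂_2 − rank ∂_3 = (4 − 3) − 0 = 1, and there is no ∂_3, so H_2 ≅ Z.

H_0 ≅ Z,  H_1 = 0,  H_2 ≅ Z.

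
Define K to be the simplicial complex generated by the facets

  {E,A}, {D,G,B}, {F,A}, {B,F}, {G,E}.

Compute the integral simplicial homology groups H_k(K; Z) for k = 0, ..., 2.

H_0 ≅ Z,  H_1 ≅ Z,  H_2 = 0.

K has 6 vertices, 7 edges, 1 triangle.
rank ∂_0 = 0, rank ∂_1 = 5 ⇒ b_0 = 6 − 0 − 5 = 1; all invariant factors of ∂_1 are 1 so no torsion. So H_0 = Z.
rank ∂_1 = 5, rank ∂_2 = 1 ⇒ b_1 = 7 − 5 − 1 = 1; all invariant factors of ∂_2 are 1 so no torsion. So H_1 = Z.
rank ∂_2 = 1, rank ∂_3 = 0 ⇒ b_2 = 1 − 1 − 0 = 0. So H_2 = 0.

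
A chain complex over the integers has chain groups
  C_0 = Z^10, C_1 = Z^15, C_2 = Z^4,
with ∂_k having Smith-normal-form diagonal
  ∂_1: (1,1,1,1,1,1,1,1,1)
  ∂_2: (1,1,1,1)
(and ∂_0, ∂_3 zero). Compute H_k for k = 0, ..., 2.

H_0 = Z,  H_1 = Z^2,  H_2 = 0.

H_0: b_0 = 10 − 0 − 9 = 1; torsion from ∂_1 factors > 1: none. So H_0 = Z.
H_1: b_1 = 15 − 9 − 4 = 2; torsion from ∂_2 factors > 1: none. So H_1 = Z^2.
H_2: b_2 = 4 − 4 − 0 = 0; torsion from ∂_3 factors > 1: none. So H_2 = 0.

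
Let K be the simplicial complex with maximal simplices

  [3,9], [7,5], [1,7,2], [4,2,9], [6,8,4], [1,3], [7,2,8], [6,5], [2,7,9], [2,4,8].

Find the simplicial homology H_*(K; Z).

H_0 = Z,  H_1 = Z^2,  H_2 = 0.

We work with the vertex ordering 1 < 2 < 3 < 4 < 5 < 6 < 7 < 8 < 9. The simplices of K, each written with vertices in increasing order, are:

  0-simplices (9): [1], [2], [3], [4], [5], [6], [7], [8], [9]
  1-simplices (16): [1,2], [1,3], [1,7], [2,4], [2,7], [2,8], [2,9], [3,9], [4,6], [4,8], [4,9], [5,6], [5,7], [6,8], [7,8], [7,9]
  2-simplices (6): [1,2,7], [2,4,8], [2,4,9], [2,7,8], [2,7,9], [4,6,8]

giving chain groups C_0 ≅ Z^9, C_1 ≅ Z^16, C_2 ≅ Z^6.

The boundary map ∂_1: C_1 → C_0 is given by ∂[p,q] = [q] − [p].
The resulting 9×16 matrix has rank 8, and its Smith normal form has invariant factors (1,1,1,1,1,1,1,1).

∂_2: C_2 → C_1 acts by ∂[p,q,r] = [q,r] − [p,r] + [p,q]. For instance
  ∂[2,4,8] = [4,8] − [2,8] + [2,4],
  ∂[2,7,9] = [7,9] − [2,9] + [2,7].
As a 16×6 matrix over Z this has rank 6, with invariant factors (1,1,1,1,1,1).

Reading off H_k = ker ∂_k / im ∂_{k+1}:

  H_0: rank C_0 − rank ∂_1 = 9 − 8 = 1, and the invariant factors of ∂_1 are all 1, so H_0 ≅ Z.
  H_1: rank ker ∂_1 − rank ∂_2 = (16 − 8) − 6 = 2, and the invariant factors of ∂_2 are all 1, so H_1 ≅ Z^2.
  H_2: rank ker ∂_2 − rank ∂_3 = (6 − 6) − 0 = 0, and there is no ∂_3, so H_2 ≅ 0.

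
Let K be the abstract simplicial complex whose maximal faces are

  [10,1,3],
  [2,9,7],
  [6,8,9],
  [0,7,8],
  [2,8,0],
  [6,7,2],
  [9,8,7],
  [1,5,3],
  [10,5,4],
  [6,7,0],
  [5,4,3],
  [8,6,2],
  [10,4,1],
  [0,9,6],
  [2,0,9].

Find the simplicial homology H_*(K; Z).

Take the total order 0 < 1 < 2 < 3 < 4 < 5 < 6 < 7 < 8 < 9 < 10 on the vertex set. Then K (dimension 2) consists of the simplices:

  0-simplices (11): [0], [1], [2], [3], [4], [5], [6], [7], [8], [9], [10]
  1-simplices (25): (25 of them)
  2-simplices (15): [0,2,8], [0,2,9], [0,6,7], [0,6,9], [0,7,8], [1,3,5], [1,3,10], [1,4,10], [2,6,7], [2,6,8], [2,7,9], [3,4,5], [4,5,10], [6,8,9], [7,8,9]

giving chain groups C_0 ≅ Z^11, C_1 ≅ Z^25, C_2 ≅ Z^15.

∂_1: C_1 → C_0 sends each edge [p,q] (with p < q) to q − p. For instance
  ∂[5,10] = [10] − [5].
This gives a 11×25 integer matrix of rank 9; reducing to Smith normal form yields diagonal entries (1,1,1,1,1,1,1,1,1).

∂_2: C_2 → C_1 sends each 2-simplex [p,q,r] to [q,r] − [p,r] + [p,q]. For instance
  ∂[3,4,5] = [4,5] − [3,5] + [3,4],
  ∂[4,5,10] = [5,10] − [4,10] + [4,5].
The resulting 25×15 matrix has rank 15, and its Smith normal form has invariant factors (1,1,1,1,1,1,1,1,1,1,1,1,1,1,2).

Computing H_k = (kernel of ∂_k) / (image of ∂_{k+1}):

  H_0: rank C_0 − rank ∂_1 = 11 − 9 = 2, and the invariant factors of ∂_1 are all 1, so H_0 ≅ Z^2.
  H_1: rank ker ∂_1 − rank ∂_2 = (25 − 9) − 15 = 1, and ∂_2 has invariant factor 2 > 1, so H_1 ≅ Z ⊕ Z/2Z.
  H_2: rank ker ∂_2 − rank ∂_3 = (15 − 15) − 0 = 0, and there is no ∂_3, so H_2 ≅ 0.

(K is a triangulation of the disjoint union of the real projective plane RP^2 and the Möbius band.)

H_0 ≅ Z^2,  H_1 ≅ Z ⊕ Z/2Z,  H_2 = 0.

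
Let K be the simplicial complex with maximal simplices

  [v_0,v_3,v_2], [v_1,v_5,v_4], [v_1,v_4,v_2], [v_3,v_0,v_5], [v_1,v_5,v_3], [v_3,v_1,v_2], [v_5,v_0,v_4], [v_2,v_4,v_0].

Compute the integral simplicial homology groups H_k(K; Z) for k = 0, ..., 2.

H_0 ≅ Z,  H_1 = 0,  H_2 ≅ Z.

Fix the vertex order v_0 < v_1 < v_2 < v_3 < v_4 < v_5 and write every simplex with vertices in increasing order. Then dim K = 2 and the simplices of K are:

  0-simplices (6): [v_0], [v_1], [v_2], [v_3], [v_4], [v_5]
  1-simplices (12): [v_0,v_2], [v_0,v_3], [v_0,v_4], [v_0,v_5], [v_1,v_2], [v_1,v_3], [v_1,v_4], [v_1,v_5], [v_2,v_3], [v_2,v_4], [v_3,v_5], [v_4,v_5]
  2-simplices (8): [v_0,v_2,v_3], [v_0,v_2,v_4], [v_0,v_3,v_5], [v_0,v_4,v_5], [v_1,v_2,v_3], [v_1,v_2,v_4], [v_1,v_3,v_5], [v_1,v_4,v_5]

so the chain groups are C_0 ≅ Z^6, C_1 ≅ Z^12, C_2 ≅ Z^8.

∂_1: C_1 → C_0 maps an edge to its endpoints' difference, ∂[p,q] = q − p. For instance
  ∂[v_1,v_5] = [v_5] − [v_1].
As a 6×12 matrix over Z this has rank 5, with invariant factors (1,1,1,1,1).

The boundary map ∂_2: C_2 → C_1 maps a triangle to the signed sum of its edges. For instance
  ∂[v_0,v_3,v_5] = [v_3,v_5] − [v_0,v_5] + [v_0,v_3],
  ∂[v_1,v_2,v_3] = [v_2,v_3] − [v_1,v_3] + [v_1,v_2].
This gives a 12×8 integer matrix of rank 7; reducing to Smith normal form yields diagonal entries (1,1,1,1,1,1,1).

Now H_k = ker ∂_k / im ∂_{k+1}, so:

  H_0: rank C_0 − rank ∂_1 = 6 − 5 = 1, and the invariant factors of ∂_1 are all 1, so H_0 = Z.
  H_1: rank ker ∂_1 − rank ∂_2 = (12 − 5) − 7 = 0, and the invariant factors of ∂_2 are all 1, so H_1 = 0.
  H_2: rank ker ∂_2 − rank ∂_3 = (8 − 7) − 0 = 1, and there is no ∂_3, so H_2 = Z.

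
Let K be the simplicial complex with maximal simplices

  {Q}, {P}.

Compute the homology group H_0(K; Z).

H_0 ≅ Z^2.

Take the total order P < Q on the vertex set. Then K (dimension 0) consists of the simplices:

  0-simplices (2): P, Q

Hence C_0 ≅ Z^2.

Computing H_k = (kernel of ∂_k) / (image of ∂_{k+1}):

  H_0: rank C_0 − rank ∂_1 = 2 − 0 = 2, and there is no ∂_1, so H_0 = Z^2.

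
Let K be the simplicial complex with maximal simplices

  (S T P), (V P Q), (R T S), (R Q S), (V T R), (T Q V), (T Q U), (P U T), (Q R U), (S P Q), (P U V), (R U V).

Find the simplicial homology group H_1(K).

Order the vertices as P < Q < R < S < T < U < V. Listing each simplex with vertices in this order, K has dimension 2 with simplices:

  0-simplices (7): P, Q, R, S, T, U, V
  1-simplices (18): PQ, PS, PT, PU, PV, QR, QS, QT, QU, QV, RS, RT, RU, RV, ST, TU, TV, UV
  2-simplices (12): PQS, PQV, PST, PTU, PUV, QRS, QRU, QTU, QTV, RST, RTV, RUV

giving chain groups C_0 ≅ Z^7, C_1 ≅ Z^18, C_2 ≅ Z^12.

Boundary ∂_1: C_1 → C_0 sends each edge [p,q] (with p < q) to q − p.
As a 7×18 matrix over Z this has rank 6, with invariant factors (1,1,1,1,1,1).

Boundary ∂_2: C_2 → C_1 maps a triangle to the signed sum of its edges. For instance
  ∂QRS = RS − QS + QR,
  ∂RST = ST − RT + RS.
The 18×12 boundary matrix has rank 12 and Smith normal form diag(1,1,1,1,1,1,1,1,1,1,1,2).

From H_k ≅ ker(∂_k) / im(∂_{k+1}) we obtain:

  H_1: rank ker ∂_1 − rank ∂_2 = (18 − 6) − 12 = 0, and ∂_2 has invariant factor 2 > 1, so H_1 ≅ Z/2Z.

(K is a triangulation of the real projective plane RP^2.)

H_1 ≅ Z/2Z.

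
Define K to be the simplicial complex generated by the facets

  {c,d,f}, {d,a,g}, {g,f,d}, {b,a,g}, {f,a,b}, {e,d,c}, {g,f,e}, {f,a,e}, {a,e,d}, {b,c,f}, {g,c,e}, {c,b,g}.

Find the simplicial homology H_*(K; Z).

H_0 ≅ Z,  H_1 ≅ Z/2,  H_2 = 0.

We work with the vertex ordering a < b < c < d < e < f < g. The simplices of K, each written with vertices in increasing order, are:

  0-simplices (7): a, b, c, d, e, f, g
  1-simplices (18): ab, ad, ae, af, ag, bc, bf, bg, cd, ce, cf, cg, de, df, dg, ef, eg, fg
  2-simplices (12): abf, abg, ade, adg, aef, bcf, bcg, cde, cdf, ceg, dfg, efg

giving chain groups C_0 ≅ Z^7, C_1 ≅ Z^18, C_2 ≅ Z^12.

The boundary map ∂_1: C_1 → C_0 is given by ∂[p,q] = [q] − [p].
The resulting 7×18 matrix has rank 6, and its Smith normal form has invariant factors (1,1,1,1,1,1).

∂_2: C_2 → C_1 maps a triangle to the signed sum of its edges. For instance
  ∂bcg = cg − bg + bc,
  ∂abf = bf − af + ab.
The 18×12 boundary matrix has rank 12 and Smith normal form diag(1,1,1,1,1,1,1,1,1,1,1,2).

Computing H_k = (kernel of ∂_k) / (image of ∂_{k+1}):

  H_0: rank C_0 − rank ∂_1 = 7 − 6 = 1, and the invariant factors of ∂_1 are all 1, so H_0 ≅ Z.
  H_1: rank ker ∂_1 − rank ∂_2 = (18 − 6) − 12 = 0, and ∂_2 has invariant factor 2 > 1, so H_1 ≅ Z/2.
  H_2: rank ker ∂_2 − rank ∂_3 = (12 − 12) − 0 = 0, and there is no ∂_3, so H_2 ≅ 0.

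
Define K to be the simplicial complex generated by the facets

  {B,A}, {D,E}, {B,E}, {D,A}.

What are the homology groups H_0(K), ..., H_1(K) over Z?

H_0 ≅ Z,  H_1 ≅ Z.

Order the vertices as A < B < D < E. Listing each simplex with vertices in this order, K has dimension 1 with simplices:

  0-simplices (4): A, B, D, E
  1-simplices (4): AB, AD, BE, DE

so the chain groups are C_0 ≅ Z^4, C_1 ≅ Z^4.

The boundary map ∂_1: C_1 → C_0 maps an edge to its endpoints' difference, ∂[p,q] = q − p. For instance
  ∂AB = B − A.
This gives a 4×4 integer matrix of rank 3; reducing to Smith normal form yields diagonal entries (1,1,1).

From H_k ≅ ker(∂_k) / im(∂_{k+1}) we obtain:

  H_0: rank C_0 − rank ∂_1 = 4 − 3 = 1, and the invariant factors of ∂_1 are all 1, so H_0 = Z.
  H_1: rank ker ∂_1 − rank ∂_2 = (4 − 3) − 0 = 1, and there is no ∂_2, so H_1 = Z.

(K is a triangulation of the circle S^1.)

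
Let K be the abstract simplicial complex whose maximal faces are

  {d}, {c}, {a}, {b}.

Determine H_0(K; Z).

We work with the vertex ordering a < b < c < d. The simplices of K, each written with vertices in increasing order, are:

  0-simplices (4): a, b, c, d

Hence C_0 ≅ Z^4.

Reading off H_k = ker ∂_k / im ∂_{k+1}:

  H_0: rank C_0 − rank ∂_1 = 4 − 0 = 4, and there is no ∂_1, so H_0 = Z^4.

H_0 = Z^4.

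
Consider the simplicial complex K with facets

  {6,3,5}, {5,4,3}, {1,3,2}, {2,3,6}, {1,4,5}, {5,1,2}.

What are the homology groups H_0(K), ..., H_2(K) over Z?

Fix the vertex order 1 < 2 < 3 < 4 < 5 < 6 and write every simplex with vertices in increasing order. Then dim K = 2 and the simplices of K are:

  0-simplices (6): [1], [2], [3], [4], [5], [6]
  1-simplices (12): [1,2], [1,3], [1,4], [1,5], [2,3], [2,5], [2,6], [3,4], [3,5], [3,6], [4,5], [5,6]
  2-simplices (6): [1,2,3], [1,2,5], [1,4,5], [2,3,6], [3,4,5], [3,5,6]

so the chain groups are C_0 ≅ Z^6, C_1 ≅ Z^12, C_2 ≅ Z^6.

Boundary ∂_1: C_1 → C_0 is given by ∂[p,q] = [q] − [p]. For instance
  ∂[2,6] = [6] − [2].
The 6×12 boundary matrix has rank 5 and Smith normal form diag(1,1,1,1,1).

The boundary map ∂_2: C_2 → C_1 maps a triangle to the signed sum of its edges. For instance
  ∂[3,5,6] = [5,6] − [3,6] + [3,5],
  ∂[1,2,5] = [2,5] − [1,5] + [1,2].
This gives a 12×6 integer matrix of rank 6; reducing to Smith normal form yields diagonal entries (1,1,1,1,1,1).

Reading off H_k = ker ∂_k / im ∂_{k+1}:

  H_0: rank C_0 − rank ∂_1 = 6 − 5 = 1, and the invariant factors of ∂_1 are all 1, so H_0 ≅ Z.
  H_1: rank ker ∂_1 − rank ∂_2 = (12 − 5) − 6 = 1, and the invariant factors of ∂_2 are all 1, so H_1 ≅ Z.
  H_2: rank ker ∂_2 − rank ∂_3 = (6 − 6) − 0 = 0, and there is no ∂_3, so H_2 ≅ 0.

As a check, the Euler characteristic is 6 − 12 + 6 = 0, which agrees with 1 − 1 + 0 = 0.

H_0 ≅ Z,  H_1 ≅ Z,  H_2 = 0.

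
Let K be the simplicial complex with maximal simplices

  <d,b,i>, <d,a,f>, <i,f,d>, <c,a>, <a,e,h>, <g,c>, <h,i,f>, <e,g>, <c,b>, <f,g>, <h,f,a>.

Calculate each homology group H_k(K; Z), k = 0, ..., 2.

H_0 ≅ Z,  H_1 ≅ Z^3,  H_2 = 0.

Take the total order a < b < c < d < e < f < g < h < i on the vertex set. Then K (dimension 2) consists of the simplices:

  0-simplices (9): a, b, c, d, e, f, g, h, i
  1-simplices (17): ac, ad, ae, af, ah, bc, bd, bi, cg, df, di, eg, eh, fg, fh, fi, hi
  2-simplices (6): adf, aeh, afh, bdi, dfi, fhi

Hence C_0 ≅ Z^9, C_1 ≅ Z^17, C_2 ≅ Z^6.

The boundary map ∂_1: C_1 → C_0 sends each edge [p,q] (with p < q) to q − p. For instance
  ∂eh = h − e.
This gives a 9×17 integer matrix of rank 8; reducing to Smith normal form yields diagonal entries (1,1,1,1,1,1,1,1).

The boundary map ∂_2: C_2 → C_1 acts by ∂[p,q,r] = [q,r] − [p,r] + [p,q]. For instance
  ∂aeh = eh − ah + ae,
  ∂fhi = hi − fi + fh.
As a 17×6 matrix over Z this has rank 6, with invariant factors (1,1,1,1,1,1).

Now H_k = ker ∂_k / im ∂_{k+1}, so:

  H_0: rank C_0 − rank ∂_1 = 9 − 8 = 1, and the invariant factors of ∂_1 are all 1, so H_0 ≅ Z.
  H_1: rank ker ∂_1 − rank ∂_2 = (17 − 8) − 6 = 3, and the invariant factors of ∂_2 are all 1, so H_1 ≅ Z^3.
  H_2: rank ker ∂_2 − rank ∂_3 = (6 − 6) − 0 = 0, and there is no ∂_3, so H_2 ≅ 0.

As a check, the Euler characteristic is 9 − 17 + 6 = -2, which agrees with 1 − 3 + 0 = -2.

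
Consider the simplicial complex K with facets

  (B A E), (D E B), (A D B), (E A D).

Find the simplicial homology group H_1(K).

H_1 = 0.

Fix the vertex order A < B < D < E and write every simplex with vertices in increasing order. Then dim K = 2 and the simplices of K are:

  0-simplices (4): A, B, D, E
  1-simplices (6): AB, AD, AE, BD, BE, DE
  2-simplices (4): ABD, ABE, ADE, BDE

Hence C_0 ≅ Z^4, C_1 ≅ Z^6, C_2 ≅ Z^4.

Boundary ∂_1: C_1 → C_0 maps an edge to its endpoints' difference, ∂[p,q] = q − p. For instance
  ∂AD = D − A.
The 4×6 boundary matrix has rank 3 and Smith normal form diag(1,1,1).

Boundary ∂_2: C_2 → C_1 acts by ∂[p,q,r] = [q,r] − [p,r] + [p,q]. For instance
  ∂ABE = BE − AE + AB,
  ∂ABD = BD − AD + AB.
This gives a 6×4 integer matrix of rank 3; reducing to Smith normal form yields diagonal entries (1,1,1).

Reading off H_k = ker ∂_k / im ∂_{k+1}:

  H_1: rank ker ∂_1 − rank ∂_2 = (6 − 3) − 3 = 0, and the invariant factors of ∂_2 are all 1, so H_1 ≅ 0.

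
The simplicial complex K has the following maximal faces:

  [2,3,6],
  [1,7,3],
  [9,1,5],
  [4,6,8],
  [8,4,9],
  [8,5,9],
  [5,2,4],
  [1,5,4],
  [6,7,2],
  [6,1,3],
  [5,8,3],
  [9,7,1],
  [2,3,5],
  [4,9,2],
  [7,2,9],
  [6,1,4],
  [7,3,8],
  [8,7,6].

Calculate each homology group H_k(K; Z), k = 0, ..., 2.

K has 9 vertices, 27 edges, 18 triangles.
rank ∂_0 = 0, rank ∂_1 = 8 ⇒ b_0 = 9 − 0 − 8 = 1; all invariant factors of ∂_1 are 1 so no torsion. So H_0 = Z.
rank ∂_1 = 8, rank ∂_2 = 18 ⇒ b_1 = 27 − 8 − 18 = 1; ∂_2 has invariant factor(s) [2] giving torsion. So H_1 = Z ⊕ Z_2.
rank ∂_2 = 18, rank ∂_3 = 0 ⇒ b_2 = 18 − 18 − 0 = 0. So H_2 = 0.

H_0 ≅ Z,  H_1 ≅ Z ⊕ Z_2,  H_2 = 0.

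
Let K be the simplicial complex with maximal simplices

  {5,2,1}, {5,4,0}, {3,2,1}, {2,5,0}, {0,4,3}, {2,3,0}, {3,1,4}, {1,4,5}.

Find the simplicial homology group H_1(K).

Order the vertices as 0 < 1 < 2 < 3 < 4 < 5. Listing each simplex with vertices in this order, K has dimension 2 with simplices:

  0-simplices (6): [0], [1], [2], [3], [4], [5]
  1-simplices (12): [0,2], [0,3], [0,4], [0,5], [1,2], [1,3], [1,4], [1,5], [2,3], [2,5], [3,4], [4,5]
  2-simplices (8): [0,2,3], [0,2,5], [0,3,4], [0,4,5], [1,2,3], [1,2,5], [1,3,4], [1,4,5]

so the chain groups are C_0 ≅ Z^6, C_1 ≅ Z^12, C_2 ≅ Z^8.

Boundary ∂_1: C_1 → C_0 is given by ∂[p,q] = [q] − [p].
As a 6×12 matrix over Z this has rank 5, with invariant factors (1,1,1,1,1).

Boundary ∂_2: C_2 → C_1 acts by ∂[p,q,r] = [q,r] − [p,r] + [p,q]. For instance
  ∂[1,2,3] = [2,3] − [1,3] + [1,2],
  ∂[0,2,5] = [2,5] − [0,5] + [0,2].
The 12×8 boundary matrix has rank 7 and Smith normal form diag(1,1,1,1,1,1,1).

Now H_k = ker ∂_k / im ∂_{k+1}, so:

  H_1: rank ker ∂_1 − rank ∂_2 = (12 − 5) − 7 = 0, and the invariant factors of ∂_2 are all 1, so H_1 = 0.

H_1 ≅ 0.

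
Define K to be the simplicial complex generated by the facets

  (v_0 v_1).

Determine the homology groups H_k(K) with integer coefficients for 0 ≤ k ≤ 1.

H_0 ≅ Z,  H_1 = 0.

Take the total order v_0 < v_1 on the vertex set. Then K (dimension 1) consists of the simplices:

  0-simplices (2): [v_0], [v_1]
  1-simplices (1): [v_0,v_1]

Hence C_0 ≅ Z^2, C_1 ≅ Z^1.

∂_1: C_1 → C_0 maps an edge to its endpoints' difference, ∂[p,q] = q − p. For instance
  ∂[v_0,v_1] = [v_1] − [v_0].
This gives a 2×1 integer matrix of rank 1; reducing to Smith normal form yields diagonal entries (1).

From H_k ≅ ker(∂_k) / im(∂_{k+1}) we obtain:

  H_0: rank C_0 − rank ∂_1 = 2 − 1 = 1, and the invariant factors of ∂_1 are all 1, so H_0 ≅ Z.
  H_1: rank ker ∂_1 − rank ∂_2 = (1 − 1) − 0 = 0, and there is no ∂_2, so H_1 ≅ 0.

As a check, the Euler characteristic is 2 − 1 = 1, which agrees with 1 − 0 = 1.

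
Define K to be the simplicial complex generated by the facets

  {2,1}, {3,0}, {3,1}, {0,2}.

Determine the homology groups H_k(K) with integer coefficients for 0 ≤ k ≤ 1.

We work with the vertex ordering 0 < 1 < 2 < 3. The simplices of K, each written with vertices in increasing order, are:

  0-simplices (4): [0], [1], [2], [3]
  1-simplices (4): [0,2], [0,3], [1,2], [1,3]

giving chain groups C_0 ≅ Z^4, C_1 ≅ Z^4.

Boundary ∂_1: C_1 → C_0 is given by ∂[p,q] = [q] − [p].
As a 4×4 matrix over Z this has rank 3, with invariant factors (1,1,1).

Reading off H_k = ker ∂_k / im ∂_{k+1}:

  H_0: rank C_0 − rank ∂_1 = 4 − 3 = 1, and the invariant factors of ∂_1 are all 1, so H_0 ≅ Z.
  H_1: rank ker ∂_1 − rank ∂_2 = (4 − 3) − 0 = 1, and there is no ∂_2, so H_1 ≅ Z.

As a check, the Euler characteristic is 4 − 4 = 0, which agrees with 1 − 1 = 0.

H_0 ≅ Z,  H_1 ≅ Z.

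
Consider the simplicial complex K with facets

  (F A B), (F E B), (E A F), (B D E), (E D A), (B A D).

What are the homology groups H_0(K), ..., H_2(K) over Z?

H_0 ≅ Z,  H_1 = 0,  H_2 ≅ Z.

Order the vertices as A < B < D < E < F. Listing each simplex with vertices in this order, K has dimension 2 with simplices:

  0-simplices (5): A, B, D, E, F
  1-simplices (9): AB, AD, AE, AF, BD, BE, BF, DE, EF
  2-simplices (6): ABD, ABF, ADE, AEF, BDE, BEF

giving chain groups C_0 ≅ Z^5, C_1 ≅ Z^9, C_2 ≅ Z^6.

Boundary ∂_1: C_1 → C_0 sends each edge [p,q] (with p < q) to q − p.
The 5×9 boundary matrix has rank 4 and Smith normal form diag(1,1,1,1).

Boundary ∂_2: C_2 → C_1 sends each 2-simplex [p,q,r] to [q,r] − [p,r] + [p,q]. For instance
  ∂ABD = BD − AD + AB,
  ∂AEF = EF − AF + AE.
As a 9×6 matrix over Z this has rank 5, with invariant factors (1,1,1,1,1).

Now H_k = ker ∂_k / im ∂_{k+1}, so:

  H_0: rank C_0 − rank ∂_1 = 5 − 4 = 1, and the invariant factors of ∂_1 are all 1, so H_0 = Z.
  H_1: rank ker ∂_1 − rank ∂_2 = (9 − 4) − 5 = 0, and the invariant factors of ∂_2 are all 1, so H_1 = 0.
  H_2: rank ker ∂_2 − rank ∂_3 = (6 − 5) − 0 = 1, and there is no ∂_3, so H_2 = Z.

As a check, the Euler characteristic is 5 − 9 + 6 = 2, which agrees with 1 − 0 + 1 = 2.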